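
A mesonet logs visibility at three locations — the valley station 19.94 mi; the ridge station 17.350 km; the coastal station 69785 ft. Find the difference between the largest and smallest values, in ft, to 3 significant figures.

48400 ft

the valley station: 19.94 SM = 105283.20 ft.
the ridge station: 17.350 km = 56922.57 ft.
Spread: 105283.20 − 56922.57 = 48400 ft.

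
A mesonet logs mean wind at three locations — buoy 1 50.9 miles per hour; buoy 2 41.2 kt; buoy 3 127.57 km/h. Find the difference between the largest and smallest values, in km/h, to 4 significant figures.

51.27 km/h

buoy 1: 50.9 mph = 81.9156 km/h.
buoy 2: 41.2 kt = 76.3024 km/h.
Spread: 127.5700 − 76.3024 = 51.27 km/h.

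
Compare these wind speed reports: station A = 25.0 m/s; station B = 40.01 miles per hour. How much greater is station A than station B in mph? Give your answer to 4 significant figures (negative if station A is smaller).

station A: 25.0 m/s = 55.9234 mph.
Difference: 55.9234 − 40.0100 = 15.91 mph.

15.91 mph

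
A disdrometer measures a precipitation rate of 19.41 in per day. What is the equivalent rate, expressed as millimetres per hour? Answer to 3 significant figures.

19.41 in/day × 25.4 mm/in × 0.0416667 day/hour = 20.5 mm/hour.

20.5 mm/hour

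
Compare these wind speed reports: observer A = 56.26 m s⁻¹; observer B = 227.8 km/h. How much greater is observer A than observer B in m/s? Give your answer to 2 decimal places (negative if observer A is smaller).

observer B: 227.8 km/h = 63.2778 m/s.
Difference: 56.2600 − 63.2778 = -7.02 m/s.

-7.02 m/s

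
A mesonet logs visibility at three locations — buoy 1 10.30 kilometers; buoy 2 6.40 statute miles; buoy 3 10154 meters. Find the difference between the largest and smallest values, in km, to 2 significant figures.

0.15 km

buoy 2: 6.40 SM = 10.2998 km.
buoy 3: 10154 m = 10.1540 km.
Spread: 10.3000 − 10.1540 = 0.15 km.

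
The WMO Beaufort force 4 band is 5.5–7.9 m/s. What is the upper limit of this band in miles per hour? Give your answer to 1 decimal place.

17.7 mph

5.5–7.9 m/s × 2.237 = 12.3–17.7 mph.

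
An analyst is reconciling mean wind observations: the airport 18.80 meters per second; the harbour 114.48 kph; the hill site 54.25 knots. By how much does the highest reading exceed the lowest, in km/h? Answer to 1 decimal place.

the airport: 18.80 m/s = 67.680 km/h.
the hill site: 54.25 kt = 100.471 km/h.
Spread: 114.480 − 67.680 = 46.8 km/h.

46.8 km/h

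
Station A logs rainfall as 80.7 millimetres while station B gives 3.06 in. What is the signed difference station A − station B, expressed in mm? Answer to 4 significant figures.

station B: 3.06 in = 77.72400 mm.
Difference: 80.70000 − 77.72400 = 2.976 mm.

2.976 mm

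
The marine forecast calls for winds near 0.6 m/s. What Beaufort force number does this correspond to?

Beaufort force 1

0.6 m/s lies in the Beaufort 1 band (light air, 0.3–1.5 m/s).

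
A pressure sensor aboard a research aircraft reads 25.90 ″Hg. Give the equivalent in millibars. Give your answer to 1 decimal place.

877.1 mb

1 inHg = 33.8639 mb, so 25.90 × 33.8639 = 877.1 mb.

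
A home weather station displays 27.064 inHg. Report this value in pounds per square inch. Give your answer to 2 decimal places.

13.29 psi

1 inHg = 0.491154 psi, so 27.064 × 0.491154 = 13.29 psi.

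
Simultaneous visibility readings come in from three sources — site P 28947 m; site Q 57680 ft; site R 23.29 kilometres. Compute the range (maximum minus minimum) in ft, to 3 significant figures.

37300 ft

site P: 28947 m = 94970.47 ft.
site R: 23.29 km = 76410.76 ft.
Spread: 94970.47 − 57680.00 = 37300 ft.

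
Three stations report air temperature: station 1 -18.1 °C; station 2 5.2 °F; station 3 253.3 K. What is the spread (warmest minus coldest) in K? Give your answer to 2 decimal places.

station 2: 5.2 °F = -14.889 °C.
station 3: 253.3 K = -19.850 °C.
Spread: (-14.889) − (-19.850) = 4.961 °C.

4.96 K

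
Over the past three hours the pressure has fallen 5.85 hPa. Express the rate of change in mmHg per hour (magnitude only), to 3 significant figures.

1.46 mmHg per hour

5.85 hPa / 3 h × 0.750062 mmHg/hPa = 1.46 mmHg/h.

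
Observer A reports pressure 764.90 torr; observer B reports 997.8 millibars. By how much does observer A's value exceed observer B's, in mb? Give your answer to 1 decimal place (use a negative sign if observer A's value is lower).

22.0 mb

observer A: 764.90 mmHg = 1019.783 mb.
Difference: 1019.783 − 997.800 = 22.0 mb.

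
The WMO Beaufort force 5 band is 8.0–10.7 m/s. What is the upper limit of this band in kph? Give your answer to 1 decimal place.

38.5 km/h

8.0–10.7 m/s × 3.6 = 28.8–38.5 km/h.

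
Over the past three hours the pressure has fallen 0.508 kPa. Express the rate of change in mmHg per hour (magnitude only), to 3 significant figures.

1.27 mmHg per hour

0.508 kPa / 3 h × 7.50062 mmHg/kPa = 1.27 mmHg/h.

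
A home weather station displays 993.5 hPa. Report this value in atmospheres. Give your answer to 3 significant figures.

0.981 atm

1 hPa = 0.000986923 atm, so 993.5 × 0.000986923 = 0.981 atm.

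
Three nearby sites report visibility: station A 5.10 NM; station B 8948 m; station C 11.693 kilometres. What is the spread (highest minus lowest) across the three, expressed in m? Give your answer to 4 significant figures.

2745 m

station A: 5.10 nmi = 9445.20 m.
station C: 11.693 km = 11693.00 m.
Spread: 11693.00 − 8948.00 = 2745 m.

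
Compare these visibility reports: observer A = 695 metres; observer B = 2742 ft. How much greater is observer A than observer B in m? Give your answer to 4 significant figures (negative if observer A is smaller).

-140.8 m

observer B: 2742 ft = 835.762 m.
Difference: 695.000 − 835.762 = -140.8 m.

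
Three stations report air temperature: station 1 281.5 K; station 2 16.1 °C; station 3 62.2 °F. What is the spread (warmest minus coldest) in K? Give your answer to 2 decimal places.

8.43 K

station 1: 281.5 K = 8.350 °C.
station 3: 62.2 °F = 16.778 °C.
Spread: 16.778 − 8.350 = 8.428 °C.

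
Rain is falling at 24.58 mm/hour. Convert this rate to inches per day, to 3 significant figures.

24.58 mm/hour × 0.0393701 in/mm × 24 hour/day = 23.2 in/day.

23.2 in/day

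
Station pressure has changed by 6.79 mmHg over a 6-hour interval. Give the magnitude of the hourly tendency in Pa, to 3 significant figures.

151 Pa per hour

6.79 mmHg / 6 h × 133.322 Pa/mmHg = 151 Pa/h.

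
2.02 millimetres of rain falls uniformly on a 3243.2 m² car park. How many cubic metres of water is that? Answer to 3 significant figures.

1 mm over 1 m² is 1 L, so volume = 2.02 × 3243.2 = 6551.264 L = 6.55 m³.

6.55 cubic metres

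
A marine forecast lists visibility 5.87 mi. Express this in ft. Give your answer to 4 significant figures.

30990 ft

1 SM = 5280 ft, so 5.87 × 5280 = 30990 ft.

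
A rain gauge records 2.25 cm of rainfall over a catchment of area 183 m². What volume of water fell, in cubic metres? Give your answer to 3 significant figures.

4.12 cubic metres

Depth: 2.25 cm × 10 = 22.5 mm.
1 mm over 1 m² is 1 L, so volume = 22.5 × 183 = 4117.5 L = 4.12 m³.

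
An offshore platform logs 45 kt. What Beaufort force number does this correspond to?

Beaufort force 9

45 kt lies in the Beaufort 9 band (strong gale, 41–47 kt).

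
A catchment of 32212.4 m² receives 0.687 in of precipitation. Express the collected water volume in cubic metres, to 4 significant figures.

Depth: 0.687 in × 25.4 = 17.4498 mm.
1 mm over 1 m² is 1 L, so volume = 17.4498 × 32212.4 = 562099.94 L = 562.1 m³.

562.1 cubic metres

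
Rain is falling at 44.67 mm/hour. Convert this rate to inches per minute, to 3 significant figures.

44.67 mm/hour × 0.0393701 in/mm × 0.0166667 hour/minute = 0.0293 in/minute.

0.0293 in/minute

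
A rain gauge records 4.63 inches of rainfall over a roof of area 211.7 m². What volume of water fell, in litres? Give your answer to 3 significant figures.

Depth: 4.63 in × 25.4 = 117.602 mm.
1 mm over 1 m² is 1 L, so volume = 117.602 × 211.7 = 24896.343 L ≈ 24900 L.

24900 litres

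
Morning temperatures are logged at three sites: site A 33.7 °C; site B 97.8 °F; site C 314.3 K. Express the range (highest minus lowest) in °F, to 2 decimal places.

13.41 °F

site B: 97.8 °F = 36.556 °C.
site C: 314.3 K = 41.150 °C.
Spread: 41.150 − 33.700 = 7.450 °C = 13.41 °F.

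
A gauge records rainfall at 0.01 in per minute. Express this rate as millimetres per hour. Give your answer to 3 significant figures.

15.2 mm/hour

0.01 in/minute × 25.4 mm/in × 60 minute/hour = 15.2 mm/hour.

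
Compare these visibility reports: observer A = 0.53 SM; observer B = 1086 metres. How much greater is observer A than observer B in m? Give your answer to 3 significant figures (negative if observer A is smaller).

observer A: 0.53 SM = 852.95 m.
Difference: 852.95 − 1086.00 = -233 m.

-233 m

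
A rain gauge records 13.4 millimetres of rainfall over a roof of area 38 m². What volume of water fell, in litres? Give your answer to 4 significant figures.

509.2 litres

1 mm over 1 m² is 1 L, so volume = 13.4 × 38 = 509.2 L.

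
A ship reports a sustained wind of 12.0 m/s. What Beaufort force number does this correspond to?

12.0 m/s lies in the Beaufort 6 band (strong breeze, 10.8–13.8 m/s).

Beaufort force 6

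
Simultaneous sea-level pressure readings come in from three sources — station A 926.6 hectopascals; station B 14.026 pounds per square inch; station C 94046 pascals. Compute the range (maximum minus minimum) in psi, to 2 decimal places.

station A: 926.6 hPa = 13.4392 psi.
station C: 94046 Pa = 13.6402 psi.
Spread: 14.0260 − 13.4392 = 0.59 psi.

0.59 psi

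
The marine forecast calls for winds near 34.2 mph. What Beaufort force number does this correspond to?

34.2 mph = 15.3 m/s, which is Beaufort 7 (near gale, 13.9–17.1 m/s).

Beaufort force 7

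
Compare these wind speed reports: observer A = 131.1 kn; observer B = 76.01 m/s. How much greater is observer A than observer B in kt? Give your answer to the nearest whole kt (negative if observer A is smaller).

-17 kt

observer B: 76.01 m/s = 147.75 kt.
Difference: 131.10 − 147.75 = -17 kt.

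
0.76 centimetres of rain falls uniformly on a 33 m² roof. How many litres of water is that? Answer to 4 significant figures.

250.8 litres

Depth: 0.76 cm × 10 = 7.6 mm.
1 mm over 1 m² is 1 L, so volume = 7.6 × 33 = 250.8 L.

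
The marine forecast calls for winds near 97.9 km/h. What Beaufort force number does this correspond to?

Beaufort force 10

97.9 km/h = 27.2 m/s, which is Beaufort 10 (storm, 24.5–28.4 m/s).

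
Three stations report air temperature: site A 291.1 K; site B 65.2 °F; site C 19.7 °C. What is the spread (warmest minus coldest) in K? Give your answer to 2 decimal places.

1.75 K

site A: 291.1 K = 17.950 °C.
site B: 65.2 °F = 18.444 °C.
Spread: 19.700 − 17.950 = 1.750 °C.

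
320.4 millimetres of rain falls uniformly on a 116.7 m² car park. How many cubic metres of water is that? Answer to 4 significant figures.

37.39 cubic metres

1 mm over 1 m² is 1 L, so volume = 320.4 × 116.7 = 37390.68 L = 37.39 m³.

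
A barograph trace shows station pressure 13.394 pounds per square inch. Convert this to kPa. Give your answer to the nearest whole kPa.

1 psi = 6.89476 kPa, so 13.394 × 6.89476 = 92 kPa.

92 kPa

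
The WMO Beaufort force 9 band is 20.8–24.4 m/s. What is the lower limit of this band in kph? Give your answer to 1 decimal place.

20.8–24.4 m/s × 3.6 = 74.9–87.8 km/h.

74.9 km/h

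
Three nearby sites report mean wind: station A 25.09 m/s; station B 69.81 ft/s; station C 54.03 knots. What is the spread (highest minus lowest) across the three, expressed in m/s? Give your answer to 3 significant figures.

6.52 m/s

station B: 69.81 ft/s = 21.2781 m/s.
station C: 54.03 kt = 27.7954 m/s.
Spread: 27.7954 − 21.2781 = 6.52 m/s.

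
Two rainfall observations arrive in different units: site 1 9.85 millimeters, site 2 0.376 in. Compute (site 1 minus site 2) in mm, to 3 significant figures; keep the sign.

0.300 mm

site 2: 0.376 in = 9.55040 mm.
Difference: 9.85000 − 9.55040 = 0.300 mm.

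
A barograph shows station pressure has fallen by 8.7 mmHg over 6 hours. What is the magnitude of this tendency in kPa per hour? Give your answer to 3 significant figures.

0.193 kPa per hour

8.7 mmHg / 6 h × 0.133322 kPa/mmHg = 0.193 kPa/h.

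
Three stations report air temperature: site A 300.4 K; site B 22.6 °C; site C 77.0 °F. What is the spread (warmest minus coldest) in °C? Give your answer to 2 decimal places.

4.65 °C

site A: 300.4 K = 27.250 °C.
site C: 77.0 °F = 25.000 °C.
Spread: 27.250 − 22.600 = 4.650 °C.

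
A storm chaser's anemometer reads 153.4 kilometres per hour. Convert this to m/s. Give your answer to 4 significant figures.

1 km/h = 0.277778 m/s, so 153.4 × 0.277778 = 42.61 m/s.

42.61 m/s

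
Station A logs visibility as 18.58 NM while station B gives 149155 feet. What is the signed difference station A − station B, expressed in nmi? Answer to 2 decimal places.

-5.97 nmi

station B: 149155 ft = 24.5478 nmi.
Difference: 18.5800 − 24.5478 = -5.97 nmi.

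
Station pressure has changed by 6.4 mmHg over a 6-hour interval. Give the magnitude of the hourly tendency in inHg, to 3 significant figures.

6.4 mmHg / 6 h × 0.0393701 inHg/mmHg = 0.0420 inHg/h.

0.0420 inHg per hour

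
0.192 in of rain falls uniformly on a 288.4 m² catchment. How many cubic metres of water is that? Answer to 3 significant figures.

Depth: 0.192 in × 25.4 = 4.8768 mm.
1 mm over 1 m² is 1 L, so volume = 4.8768 × 288.4 = 1406.4691 L = 1.41 m³.

1.41 cubic metres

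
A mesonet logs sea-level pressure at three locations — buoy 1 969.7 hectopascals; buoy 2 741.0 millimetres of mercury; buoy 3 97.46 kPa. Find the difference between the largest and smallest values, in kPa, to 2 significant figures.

buoy 1: 969.7 hPa = 96.970 kPa.
buoy 2: 741.0 mmHg = 98.792 kPa.
Spread: 98.792 − 96.970 = 1.8 kPa.

1.8 kPa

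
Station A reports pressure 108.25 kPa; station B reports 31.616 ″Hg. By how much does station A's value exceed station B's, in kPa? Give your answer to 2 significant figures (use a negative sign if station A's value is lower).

1.2 kPa

station B: 31.616 inHg = 107.064 kPa.
Difference: 108.250 − 107.064 = 1.2 kPa.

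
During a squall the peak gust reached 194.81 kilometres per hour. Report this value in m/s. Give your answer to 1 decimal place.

54.1 m/s

1 km/h = 0.277778 m/s, so 194.81 × 0.277778 = 54.1 m/s.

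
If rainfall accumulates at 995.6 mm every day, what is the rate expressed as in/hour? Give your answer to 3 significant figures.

1.63 in/hour

995.6 mm/day × 0.0393701 in/mm × 0.0416667 day/hour = 1.63 in/hour.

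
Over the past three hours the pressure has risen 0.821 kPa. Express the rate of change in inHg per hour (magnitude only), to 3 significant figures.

0.0808 inHg per hour

0.821 kPa / 3 h × 0.2953 inHg/kPa = 0.0808 inHg/h.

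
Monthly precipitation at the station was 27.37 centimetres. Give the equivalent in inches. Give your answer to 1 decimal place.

10.8 in

1 cm = 0.393701 in, so 27.37 × 0.393701 = 10.8 in.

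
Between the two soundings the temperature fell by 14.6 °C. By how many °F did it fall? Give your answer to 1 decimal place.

For a temperature change the 32° offset cancels: Δ°F = 14.6 × 1.8 = 26.3 °F.

26.3 °F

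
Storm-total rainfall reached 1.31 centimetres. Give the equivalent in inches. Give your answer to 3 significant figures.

0.516 in

1 cm = 0.393701 in, so 1.31 × 0.393701 = 0.516 in.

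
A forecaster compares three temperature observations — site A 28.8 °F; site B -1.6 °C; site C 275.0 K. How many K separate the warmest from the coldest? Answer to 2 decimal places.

site A: 28.8 °F = -1.778 °C.
site C: 275.0 K = 1.850 °C.
Spread: 1.850 − (-1.778) = 3.628 °C.

3.63 K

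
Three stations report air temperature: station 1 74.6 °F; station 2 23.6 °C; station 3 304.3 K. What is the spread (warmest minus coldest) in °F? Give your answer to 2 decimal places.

13.59 °F

station 1: 74.6 °F = 23.667 °C.
station 3: 304.3 K = 31.150 °C.
Spread: 31.150 − 23.600 = 7.550 °C = 13.59 °F.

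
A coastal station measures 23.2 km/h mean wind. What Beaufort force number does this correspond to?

23.2 km/h = 6.4 m/s, which is Beaufort 4 (moderate breeze, 5.5–7.9 m/s).

Beaufort force 4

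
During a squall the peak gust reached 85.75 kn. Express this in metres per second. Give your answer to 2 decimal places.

44.11 m/s

1 kt = 0.514444 m/s, so 85.75 × 0.514444 = 44.11 m/s.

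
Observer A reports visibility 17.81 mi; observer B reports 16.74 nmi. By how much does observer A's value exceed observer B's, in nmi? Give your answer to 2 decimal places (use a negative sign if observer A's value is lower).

-1.26 nmi

observer A: 17.81 SM = 15.4765 nmi.
Difference: 15.4765 − 16.7400 = -1.26 nmi.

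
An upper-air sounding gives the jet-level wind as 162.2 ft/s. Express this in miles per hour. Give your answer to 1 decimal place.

1 ft/s = 0.681818 mph, so 162.2 × 0.681818 = 110.6 mph.

110.6 mph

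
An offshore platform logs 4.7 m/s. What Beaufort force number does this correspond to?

Beaufort force 3

4.7 m/s lies in the Beaufort 3 band (gentle breeze, 3.4–5.4 m/s).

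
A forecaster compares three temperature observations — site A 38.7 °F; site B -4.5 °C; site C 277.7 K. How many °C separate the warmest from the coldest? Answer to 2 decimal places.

site A: 38.7 °F = 3.722 °C.
site C: 277.7 K = 4.550 °C.
Spread: 4.550 − (-4.500) = 9.050 °C.

9.05 °C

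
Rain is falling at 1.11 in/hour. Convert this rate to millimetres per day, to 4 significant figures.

676.7 mm/day

1.11 in/hour × 25.4 mm/in × 24 hour/day = 676.7 mm/day.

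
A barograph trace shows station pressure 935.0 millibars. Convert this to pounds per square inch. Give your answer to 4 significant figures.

1 mb = 0.0145038 psi, so 935.0 × 0.0145038 = 13.56 psi.

13.56 psi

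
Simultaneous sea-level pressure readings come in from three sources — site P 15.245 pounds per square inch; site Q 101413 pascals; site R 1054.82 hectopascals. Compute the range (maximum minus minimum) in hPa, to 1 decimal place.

40.7 hPa

site P: 15.245 psi = 1051.106 hPa.
site Q: 101413 Pa = 1014.130 hPa.
Spread: 1054.820 − 1014.130 = 40.7 hPa.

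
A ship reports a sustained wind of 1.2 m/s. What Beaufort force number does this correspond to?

Beaufort force 1

1.2 m/s lies in the Beaufort 1 band (light air, 0.3–1.5 m/s).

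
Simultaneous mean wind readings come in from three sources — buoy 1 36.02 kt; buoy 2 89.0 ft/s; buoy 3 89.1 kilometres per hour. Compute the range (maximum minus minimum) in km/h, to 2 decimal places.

buoy 1: 36.02 kt = 66.7090 km/h.
buoy 2: 89.0 ft/s = 97.6579 km/h.
Spread: 97.6579 − 66.7090 = 30.95 km/h.

30.95 km/h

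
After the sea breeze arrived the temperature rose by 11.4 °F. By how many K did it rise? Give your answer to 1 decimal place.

A change of 1 °C equals a change of 1.8 °F: ΔK = 11.4 × 0.5556 = 6.3 K.

6.3 K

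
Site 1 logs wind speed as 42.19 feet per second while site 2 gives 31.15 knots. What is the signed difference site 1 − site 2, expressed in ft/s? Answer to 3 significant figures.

site 2: 31.15 kt = 52.575 ft/s.
Difference: 42.190 − 52.575 = -10.4 ft/s.

-10.4 ft/s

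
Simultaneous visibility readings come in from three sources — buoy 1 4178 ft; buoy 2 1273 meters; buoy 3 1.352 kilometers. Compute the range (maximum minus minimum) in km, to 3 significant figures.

0.0790 km

buoy 1: 4178 ft = 1.273454 km.
buoy 2: 1273 m = 1.273000 km.
Spread: 1.352000 − 1.273000 = 0.0790 km.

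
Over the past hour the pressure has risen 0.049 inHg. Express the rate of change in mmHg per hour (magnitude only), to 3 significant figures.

0.049 inHg / 1 h × 25.4 mmHg/inHg = 1.24 mmHg/h.

1.24 mmHg per hour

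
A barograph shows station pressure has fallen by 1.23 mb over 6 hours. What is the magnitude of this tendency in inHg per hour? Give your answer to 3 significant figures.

0.00605 inHg per hour

1.23 mb / 6 h × 0.02953 inHg/mb = 0.00605 inHg/h.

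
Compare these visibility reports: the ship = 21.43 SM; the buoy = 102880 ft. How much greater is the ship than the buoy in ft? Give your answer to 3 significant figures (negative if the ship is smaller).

10300 ft

the ship: 21.43 SM = 113150.40 ft.
Difference: 113150.40 − 102880.00 = 10300 ft.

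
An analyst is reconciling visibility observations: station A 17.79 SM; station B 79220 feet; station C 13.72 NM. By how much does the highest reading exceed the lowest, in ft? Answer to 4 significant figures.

station A: 17.79 SM = 93931.20 ft.
station C: 13.72 nmi = 83364.30 ft.
Spread: 93931.20 − 79220.00 = 14710 ft.

14710 ft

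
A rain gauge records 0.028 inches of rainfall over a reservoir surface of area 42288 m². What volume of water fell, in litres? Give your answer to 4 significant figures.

30080 litres

Depth: 0.028 in × 25.4 = 0.7112 mm.
1 mm over 1 m² is 1 L, so volume = 0.7112 × 42288 = 30075.226 L ≈ 30080 L.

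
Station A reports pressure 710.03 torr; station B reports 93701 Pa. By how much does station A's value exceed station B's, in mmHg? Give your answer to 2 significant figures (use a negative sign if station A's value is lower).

station B: 93701 Pa = 702.815 mmHg.
Difference: 710.030 − 702.815 = 7.2 mmHg.

7.2 mmHg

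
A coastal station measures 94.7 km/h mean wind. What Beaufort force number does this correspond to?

94.7 km/h = 26.3 m/s, which is Beaufort 10 (storm, 24.5–28.4 m/s).

Beaufort force 10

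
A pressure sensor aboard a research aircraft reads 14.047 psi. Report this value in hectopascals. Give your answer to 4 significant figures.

1 psi = 68.9476 hPa, so 14.047 × 68.9476 = 968.5 hPa.

968.5 hPa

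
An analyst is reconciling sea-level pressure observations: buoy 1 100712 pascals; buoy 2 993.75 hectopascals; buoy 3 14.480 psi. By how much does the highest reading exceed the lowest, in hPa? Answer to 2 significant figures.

buoy 1: 100712 Pa = 1007.12 hPa.
buoy 3: 14.480 psi = 998.36 hPa.
Spread: 1007.12 − 993.75 = 13 hPa.

13 hPa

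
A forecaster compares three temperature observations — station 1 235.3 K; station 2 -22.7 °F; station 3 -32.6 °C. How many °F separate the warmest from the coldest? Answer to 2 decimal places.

13.43 °F

station 1: 235.3 K = -37.850 °C.
station 2: -22.7 °F = -30.389 °C.
Spread: (-30.389) − (-37.850) = 7.461 °C = 13.43 °F.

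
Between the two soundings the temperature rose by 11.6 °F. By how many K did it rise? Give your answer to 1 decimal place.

Converting a difference, only the 9/5 scale factor applies: ΔK = 11.6 × 0.5556 = 6.4 K.

6.4 K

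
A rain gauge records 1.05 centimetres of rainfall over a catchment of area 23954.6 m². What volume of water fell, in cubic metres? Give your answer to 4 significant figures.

251.5 cubic metres

Depth: 1.05 cm × 10 = 10.5 mm.
1 mm over 1 m² is 1 L, so volume = 10.5 × 23954.6 = 251523.3 L = 251.5 m³.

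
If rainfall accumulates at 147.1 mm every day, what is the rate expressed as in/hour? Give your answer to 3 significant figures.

147.1 mm/day × 0.0393701 in/mm × 0.0416667 day/hour = 0.241 in/hour.

0.241 in/hour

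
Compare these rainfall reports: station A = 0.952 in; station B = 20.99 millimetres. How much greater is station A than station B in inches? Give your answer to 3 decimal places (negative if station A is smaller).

0.126 in

station B: 20.99 mm = 0.82638 in.
Difference: 0.95200 − 0.82638 = 0.126 in.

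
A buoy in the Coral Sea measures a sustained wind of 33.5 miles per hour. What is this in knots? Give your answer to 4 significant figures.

29.11 kt

1 mph = 0.868976 kt, so 33.5 × 0.868976 = 29.11 kt.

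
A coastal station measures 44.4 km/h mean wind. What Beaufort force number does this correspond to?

Beaufort force 6

44.4 km/h = 12.3 m/s, which is Beaufort 6 (strong breeze, 10.8–13.8 m/s).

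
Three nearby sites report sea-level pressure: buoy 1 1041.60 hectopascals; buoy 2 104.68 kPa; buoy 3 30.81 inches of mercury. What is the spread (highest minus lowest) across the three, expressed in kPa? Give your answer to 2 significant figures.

0.52 kPa

buoy 1: 1041.60 hPa = 104.1600 kPa.
buoy 3: 30.81 inHg = 104.3346 kPa.
Spread: 104.6800 − 104.1600 = 0.52 kPa.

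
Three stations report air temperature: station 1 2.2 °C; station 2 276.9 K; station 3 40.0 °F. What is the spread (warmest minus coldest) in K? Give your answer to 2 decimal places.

2.24 K

station 2: 276.9 K = 3.750 °C.
station 3: 40.0 °F = 4.444 °C.
Spread: 4.444 − 2.200 = 2.244 °C.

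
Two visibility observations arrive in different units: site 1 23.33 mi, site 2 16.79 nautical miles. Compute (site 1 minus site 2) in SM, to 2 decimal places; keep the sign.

site 2: 16.79 nmi = 19.3216 SM.
Difference: 23.3300 − 19.3216 = 4.01 SM.

4.01 SM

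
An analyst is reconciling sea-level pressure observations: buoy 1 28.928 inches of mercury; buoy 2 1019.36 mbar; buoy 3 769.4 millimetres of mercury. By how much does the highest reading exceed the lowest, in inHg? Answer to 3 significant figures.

1.36 inHg

buoy 2: 1019.36 mb = 30.1017 inHg.
buoy 3: 769.4 mmHg = 30.2913 inHg.
Spread: 30.2913 − 28.9280 = 1.36 inHg.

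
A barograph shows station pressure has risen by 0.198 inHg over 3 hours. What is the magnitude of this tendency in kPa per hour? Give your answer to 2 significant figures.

0.198 inHg / 3 h × 3.38639 kPa/inHg = 0.22 kPa/h.

0.22 kPa per hour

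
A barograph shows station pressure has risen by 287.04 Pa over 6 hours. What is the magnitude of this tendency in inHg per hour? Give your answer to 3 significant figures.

287.04 Pa / 6 h × 0.0002953 inHg/Pa = 0.0141 inHg/h.

0.0141 inHg per hour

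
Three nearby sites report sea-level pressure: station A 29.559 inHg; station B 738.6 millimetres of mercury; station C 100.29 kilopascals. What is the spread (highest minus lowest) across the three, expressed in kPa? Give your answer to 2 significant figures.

1.8 kPa

station A: 29.559 inHg = 100.098 kPa.
station B: 738.6 mmHg = 98.472 kPa.
Spread: 100.290 − 98.472 = 1.8 kPa.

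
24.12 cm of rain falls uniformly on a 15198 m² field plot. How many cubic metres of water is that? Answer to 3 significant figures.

3670 cubic metres

Depth: 24.12 cm × 10 = 241.2 mm.
1 mm over 1 m² is 1 L, so volume = 241.2 × 15198 = 3665757.6 L = 3670 m³.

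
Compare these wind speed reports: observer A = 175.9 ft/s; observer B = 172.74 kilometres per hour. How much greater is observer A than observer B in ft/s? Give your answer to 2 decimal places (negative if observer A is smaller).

observer B: 172.74 km/h = 157.4256 ft/s.
Difference: 175.9000 − 157.4256 = 18.47 ft/s.

18.47 ft/s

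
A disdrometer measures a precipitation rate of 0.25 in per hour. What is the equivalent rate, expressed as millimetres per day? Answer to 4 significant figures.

0.25 in/hour × 25.4 mm/in × 24 hour/day = 152.4 mm/day.

152.4 mm/day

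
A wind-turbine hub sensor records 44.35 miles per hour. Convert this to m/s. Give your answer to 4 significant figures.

1 mph = 0.44704 m/s, so 44.35 × 0.44704 = 19.83 m/s.

19.83 m/s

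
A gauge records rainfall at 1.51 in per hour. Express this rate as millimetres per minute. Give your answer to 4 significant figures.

1.51 in/hour × 25.4 mm/in × 0.0166667 hour/minute = 0.6392 mm/minute.

0.6392 mm/minute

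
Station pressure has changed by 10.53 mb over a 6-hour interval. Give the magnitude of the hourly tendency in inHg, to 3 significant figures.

10.53 mb / 6 h × 0.02953 inHg/mb = 0.0518 inHg/h.

0.0518 inHg per hour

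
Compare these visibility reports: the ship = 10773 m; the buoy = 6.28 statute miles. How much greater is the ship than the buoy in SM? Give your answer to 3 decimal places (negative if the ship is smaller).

0.414 SM

the ship: 10773 m = 6.69403 SM.
Difference: 6.69403 − 6.28000 = 0.414 SM.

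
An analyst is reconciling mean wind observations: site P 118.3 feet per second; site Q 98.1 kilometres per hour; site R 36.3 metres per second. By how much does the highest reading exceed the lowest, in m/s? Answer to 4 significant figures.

9.050 m/s

site P: 118.3 ft/s = 36.05784 m/s.
site Q: 98.1 km/h = 27.25000 m/s.
Spread: 36.30000 − 27.25000 = 9.050 m/s.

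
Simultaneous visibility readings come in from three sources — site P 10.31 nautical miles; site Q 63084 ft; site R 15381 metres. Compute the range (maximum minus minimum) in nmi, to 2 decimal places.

site Q: 63084 ft = 10.3823 nmi.
site R: 15381 m = 8.3051 nmi.
Spread: 10.3823 − 8.3051 = 2.08 nmi.

2.08 nmi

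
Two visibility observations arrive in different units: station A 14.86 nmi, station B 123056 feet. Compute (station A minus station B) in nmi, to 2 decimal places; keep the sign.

-5.39 nmi

station B: 123056 ft = 20.2524 nmi.
Difference: 14.8600 − 20.2524 = -5.39 nmi.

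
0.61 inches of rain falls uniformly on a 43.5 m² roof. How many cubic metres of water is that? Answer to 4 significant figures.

0.6740 cubic metres

Depth: 0.61 in × 25.4 = 15.494 mm.
1 mm over 1 m² is 1 L, so volume = 15.494 × 43.5 = 673.989 L = 0.6740 m³.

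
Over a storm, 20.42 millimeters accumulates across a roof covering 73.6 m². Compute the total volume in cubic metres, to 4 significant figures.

1 mm over 1 m² is 1 L, so volume = 20.42 × 73.6 = 1502.912 L = 1.503 m³.

1.503 cubic metres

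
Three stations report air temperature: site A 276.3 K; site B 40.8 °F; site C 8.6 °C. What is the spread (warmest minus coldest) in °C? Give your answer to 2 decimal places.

site A: 276.3 K = 3.150 °C.
site B: 40.8 °F = 4.889 °C.
Spread: 8.600 − 3.150 = 5.450 °C.

5.45 °C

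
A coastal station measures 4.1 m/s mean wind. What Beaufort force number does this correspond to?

Beaufort force 3

4.1 m/s lies in the Beaufort 3 band (gentle breeze, 3.4–5.4 m/s).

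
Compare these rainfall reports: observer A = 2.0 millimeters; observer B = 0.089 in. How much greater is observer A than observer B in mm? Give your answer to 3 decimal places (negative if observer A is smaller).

-0.261 mm

observer B: 0.089 in = 2.26060 mm.
Difference: 2.00000 − 2.26060 = -0.261 mm.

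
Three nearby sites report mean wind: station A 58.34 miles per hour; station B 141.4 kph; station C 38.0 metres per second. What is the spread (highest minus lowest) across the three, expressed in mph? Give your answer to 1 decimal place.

station B: 141.4 km/h = 87.862 mph.
station C: 38.0 m/s = 85.004 mph.
Spread: 87.862 − 58.340 = 29.5 mph.

29.5 mph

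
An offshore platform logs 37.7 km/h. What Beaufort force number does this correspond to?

Beaufort force 5

37.7 km/h = 10.5 m/s, which is Beaufort 5 (fresh breeze, 8.0–10.7 m/s).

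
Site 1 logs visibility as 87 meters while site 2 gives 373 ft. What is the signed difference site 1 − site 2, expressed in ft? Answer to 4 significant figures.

site 1: 87 m = 285.4331 ft.
Difference: 285.4331 − 373.0000 = -87.57 ft.

-87.57 ft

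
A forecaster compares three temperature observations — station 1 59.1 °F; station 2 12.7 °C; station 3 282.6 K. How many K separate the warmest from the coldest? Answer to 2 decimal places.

5.61 K

station 1: 59.1 °F = 15.056 °C.
station 3: 282.6 K = 9.450 °C.
Spread: 15.056 − 9.450 = 5.606 °C.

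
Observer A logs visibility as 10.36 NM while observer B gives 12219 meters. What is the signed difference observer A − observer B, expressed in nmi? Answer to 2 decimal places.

3.76 nmi

observer B: 12219 m = 6.5977 nmi.
Difference: 10.3600 − 6.5977 = 3.76 nmi.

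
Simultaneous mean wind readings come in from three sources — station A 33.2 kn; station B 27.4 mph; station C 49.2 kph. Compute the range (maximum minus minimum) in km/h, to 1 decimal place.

station A: 33.2 kt = 61.486 km/h.
station B: 27.4 mph = 44.096 km/h.
Spread: 61.486 − 44.096 = 17.4 km/h.

17.4 km/h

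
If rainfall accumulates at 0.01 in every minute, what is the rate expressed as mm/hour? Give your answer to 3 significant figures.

15.2 mm/hour

0.01 in/minute × 25.4 mm/in × 60 minute/hour = 15.2 mm/hour.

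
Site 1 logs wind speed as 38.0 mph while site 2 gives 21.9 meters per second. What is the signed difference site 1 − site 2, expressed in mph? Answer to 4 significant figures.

site 2: 21.9 m/s = 48.9889 mph.
Difference: 38.0000 − 48.9889 = -10.99 mph.

-10.99 mph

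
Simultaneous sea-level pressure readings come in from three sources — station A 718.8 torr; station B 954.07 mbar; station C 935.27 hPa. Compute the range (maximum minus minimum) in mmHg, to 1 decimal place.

17.3 mmHg

station B: 954.07 mb = 715.611 mmHg.
station C: 935.27 hPa = 701.510 mmHg.
Spread: 718.800 − 701.510 = 17.3 mmHg.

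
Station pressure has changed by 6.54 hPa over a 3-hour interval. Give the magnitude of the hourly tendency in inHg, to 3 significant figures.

6.54 hPa / 3 h × 0.02953 inHg/hPa = 0.0644 inHg/h.

0.0644 inHg per hour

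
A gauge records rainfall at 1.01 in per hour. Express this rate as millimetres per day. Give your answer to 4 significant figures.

615.7 mm/day

1.01 in/hour × 25.4 mm/in × 24 hour/day = 615.7 mm/day.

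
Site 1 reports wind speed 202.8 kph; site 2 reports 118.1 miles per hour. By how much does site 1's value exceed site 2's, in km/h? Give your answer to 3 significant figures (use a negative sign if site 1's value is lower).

site 2: 118.1 mph = 190.064 km/h.
Difference: 202.800 − 190.064 = 12.7 km/h.

12.7 km/h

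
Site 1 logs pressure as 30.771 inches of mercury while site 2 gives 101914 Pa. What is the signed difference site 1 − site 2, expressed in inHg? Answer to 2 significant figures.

0.68 inHg

site 2: 101914 Pa = 30.0952 inHg.
Difference: 30.7710 − 30.0952 = 0.68 inHg.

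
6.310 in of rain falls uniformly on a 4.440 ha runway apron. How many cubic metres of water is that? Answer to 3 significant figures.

Depth: 6.310 in × 25.4 = 160.274 mm.
Area: 4.440 ha = 44400 m².
1 mm over 1 m² is 1 L, so volume = 160.274 × 44400 = 7116165.6 L = 7120 m³.

7120 cubic metres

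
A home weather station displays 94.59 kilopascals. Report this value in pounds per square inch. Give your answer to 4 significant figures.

13.72 psi

1 kPa = 0.145038 psi, so 94.59 × 0.145038 = 13.72 psi.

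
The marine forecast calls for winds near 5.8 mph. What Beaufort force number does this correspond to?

Beaufort force 2

5.8 mph = 2.6 m/s, which is Beaufort 2 (light breeze, 1.6–3.3 m/s).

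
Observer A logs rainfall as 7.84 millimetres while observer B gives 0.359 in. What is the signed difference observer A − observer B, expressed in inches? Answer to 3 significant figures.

observer A: 7.84 mm = 0.308661 in.
Difference: 0.308661 − 0.359000 = -0.0503 in.

-0.0503 in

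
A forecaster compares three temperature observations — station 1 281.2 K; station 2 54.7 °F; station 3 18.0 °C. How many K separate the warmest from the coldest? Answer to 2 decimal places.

9.95 K

station 1: 281.2 K = 8.050 °C.
station 2: 54.7 °F = 12.611 °C.
Spread: 18.000 − 8.050 = 9.950 °C.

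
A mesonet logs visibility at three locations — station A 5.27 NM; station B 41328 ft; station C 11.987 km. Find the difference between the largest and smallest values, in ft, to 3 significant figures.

station A: 5.27 nmi = 32021.13 ft.
station C: 11.987 km = 39327.43 ft.
Spread: 41328.00 − 32021.13 = 9310 ft.

9310 ft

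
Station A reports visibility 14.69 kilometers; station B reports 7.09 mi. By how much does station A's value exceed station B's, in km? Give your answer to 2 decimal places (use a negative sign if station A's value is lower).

3.28 km

station B: 7.09 SM = 11.4102 km.
Difference: 14.6900 − 11.4102 = 3.28 km.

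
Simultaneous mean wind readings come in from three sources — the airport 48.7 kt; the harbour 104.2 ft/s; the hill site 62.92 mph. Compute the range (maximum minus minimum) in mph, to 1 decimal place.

the airport: 48.7 kt = 56.043 mph.
the harbour: 104.2 ft/s = 71.045 mph.
Spread: 71.045 − 56.043 = 15.0 mph.

15.0 mph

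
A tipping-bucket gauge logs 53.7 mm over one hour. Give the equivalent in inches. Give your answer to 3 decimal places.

2.114 in

1 mm = 0.0393701 in, so 53.7 × 0.0393701 = 2.114 in.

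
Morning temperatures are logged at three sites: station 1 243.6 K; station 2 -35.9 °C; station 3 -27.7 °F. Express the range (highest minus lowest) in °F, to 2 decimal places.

11.43 °F

station 1: 243.6 K = -29.550 °C.
station 3: -27.7 °F = -33.167 °C.
Spread: (-29.550) − (-35.900) = 6.350 °C = 11.43 °F.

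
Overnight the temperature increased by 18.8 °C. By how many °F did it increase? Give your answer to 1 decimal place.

33.8 °F

For a temperature change the 32° offset cancels: Δ°F = 18.8 × 1.8 = 33.8 °F.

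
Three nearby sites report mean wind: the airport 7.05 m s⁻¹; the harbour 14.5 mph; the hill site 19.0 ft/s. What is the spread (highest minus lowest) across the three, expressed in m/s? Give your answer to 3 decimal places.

the harbour: 14.5 mph = 6.48208 m/s.
the hill site: 19.0 ft/s = 5.79120 m/s.
Spread: 7.05000 − 5.79120 = 1.259 m/s.

1.259 m/s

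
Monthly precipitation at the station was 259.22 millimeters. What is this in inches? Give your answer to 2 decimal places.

1 mm = 0.0393701 in, so 259.22 × 0.0393701 = 10.21 in.

10.21 in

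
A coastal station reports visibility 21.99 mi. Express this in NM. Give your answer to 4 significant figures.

1 SM = 0.868976 nmi, so 21.99 × 0.868976 = 19.11 nmi.

19.11 nmi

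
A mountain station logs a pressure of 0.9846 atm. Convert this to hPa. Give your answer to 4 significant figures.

1 atm = 1013.25 hPa, so 0.9846 × 1013.25 = 997.6 hPa.

997.6 hPa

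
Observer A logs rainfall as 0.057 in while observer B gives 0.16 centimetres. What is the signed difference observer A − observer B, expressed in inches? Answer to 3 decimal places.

observer B: 0.16 cm = 0.06299 in.
Difference: 0.05700 − 0.06299 = -0.006 in.

-0.006 in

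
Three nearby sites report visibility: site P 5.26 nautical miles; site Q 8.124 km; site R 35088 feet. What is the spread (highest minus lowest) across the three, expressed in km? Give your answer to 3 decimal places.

2.571 km

site P: 5.26 nmi = 9.74152 km.
site R: 35088 ft = 10.69482 km.
Spread: 10.69482 − 8.12400 = 2.571 km.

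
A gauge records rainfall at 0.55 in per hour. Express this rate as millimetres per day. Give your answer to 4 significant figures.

335.3 mm/day

0.55 in/hour × 25.4 mm/in × 24 hour/day = 335.3 mm/day.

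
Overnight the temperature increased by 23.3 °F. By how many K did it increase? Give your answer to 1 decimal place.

12.9 K

A change of 1 °C equals a change of 1.8 °F: ΔK = 23.3 × 0.5556 = 12.9 K.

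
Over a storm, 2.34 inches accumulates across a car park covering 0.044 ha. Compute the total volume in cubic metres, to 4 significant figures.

Depth: 2.34 in × 25.4 = 59.436 mm.
Area: 0.044 ha = 440 m².
1 mm over 1 m² is 1 L, so volume = 59.436 × 440 = 26151.84 L = 26.15 m³.

26.15 cubic metres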